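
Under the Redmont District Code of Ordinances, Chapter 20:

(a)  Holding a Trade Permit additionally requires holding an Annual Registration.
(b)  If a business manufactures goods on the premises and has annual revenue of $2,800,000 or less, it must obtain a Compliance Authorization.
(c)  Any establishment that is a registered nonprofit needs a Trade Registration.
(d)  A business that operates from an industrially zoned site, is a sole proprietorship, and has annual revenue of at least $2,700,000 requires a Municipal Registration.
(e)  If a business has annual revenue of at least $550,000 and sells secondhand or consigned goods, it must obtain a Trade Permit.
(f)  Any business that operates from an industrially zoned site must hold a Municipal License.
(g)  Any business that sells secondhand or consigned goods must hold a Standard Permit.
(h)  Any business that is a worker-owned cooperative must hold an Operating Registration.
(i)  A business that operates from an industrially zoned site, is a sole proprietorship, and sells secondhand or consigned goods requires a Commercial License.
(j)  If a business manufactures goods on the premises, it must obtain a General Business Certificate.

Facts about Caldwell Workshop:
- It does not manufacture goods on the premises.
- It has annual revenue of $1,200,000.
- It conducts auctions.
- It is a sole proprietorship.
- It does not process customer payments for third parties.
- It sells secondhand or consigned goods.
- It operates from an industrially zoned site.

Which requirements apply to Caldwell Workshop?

(a) Trade Permit is required → Annual Registration also required.
(b) does not manufacture goods on the premises; revenue $1,200,000 ≤ $2,800,000 → Compliance Authorization not required.
(c) is a sole proprietorship (not: is a registered nonprofit) → Trade Registration not required.
(d) operates from an industrially zoned site; is a sole proprietorship; revenue $1,200,000 < $2,700,000 → Municipal Registration not required.
(e) revenue $1,200,000 ≥ $550,000; sells secondhand or consigned goods → Trade Permit required.
(f) operates from an industrially zoned site → Municipal License required.
(g) sells secondhand or consigned goods → Standard Permit required.
(h) is a sole proprietorship (not: is a worker-owned cooperative) → Operating Registration not required.
(i) operates from an industrially zoned site; is a sole proprietorship; sells secondhand or consigned goods → Commercial License required.
(j) does not manufacture goods on the premises → General Business Certificate not required.

Annual Registration, Commercial License, Municipal License, Standard Permit, Trade Permit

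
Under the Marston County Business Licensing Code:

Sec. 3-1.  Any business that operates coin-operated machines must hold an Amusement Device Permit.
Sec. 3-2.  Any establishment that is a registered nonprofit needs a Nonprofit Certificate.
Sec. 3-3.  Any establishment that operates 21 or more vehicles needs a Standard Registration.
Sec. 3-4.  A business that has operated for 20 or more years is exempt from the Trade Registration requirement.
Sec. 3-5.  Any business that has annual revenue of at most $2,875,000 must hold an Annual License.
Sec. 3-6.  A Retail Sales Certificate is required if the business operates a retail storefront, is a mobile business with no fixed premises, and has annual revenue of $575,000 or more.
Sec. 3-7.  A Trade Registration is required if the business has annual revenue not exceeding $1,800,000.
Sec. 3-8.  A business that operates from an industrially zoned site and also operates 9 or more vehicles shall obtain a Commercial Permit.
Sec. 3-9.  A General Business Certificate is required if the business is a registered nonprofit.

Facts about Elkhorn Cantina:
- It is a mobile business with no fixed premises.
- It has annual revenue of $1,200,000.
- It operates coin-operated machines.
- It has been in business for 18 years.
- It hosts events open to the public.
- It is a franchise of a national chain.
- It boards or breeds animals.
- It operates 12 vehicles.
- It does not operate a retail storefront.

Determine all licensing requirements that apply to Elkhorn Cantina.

Sec. 3-1. operates coin-operated machines → Amusement Device Permit required.
Sec. 3-2. is a franchise of a national chain (not: is a registered nonprofit) → Nonprofit Certificate not required.
Sec. 3-3. vehicles 12 < 21 → Standard Registration not required.
Sec. 3-4. years in business 18 < 20 → Trade Registration exemption does not apply.
Sec. 3-5. revenue $1,200,000 ≤ $2,875,000 → Annual License required.
Sec. 3-6. does not operate a retail storefront; is a mobile business with no fixed premises; revenue $1,200,000 ≥ $575,000 → Retail Sales Certificate not required.
Sec. 3-7. revenue $1,200,000 ≤ $1,800,000 → Trade Registration required.
Sec. 3-8. is a mobile business with no fixed premises (not: operates from an industrially zoned site); vehicles 12 ≥ 9 → Commercial Permit not required.
Sec. 3-9. is a franchise of a national chain (not: is a registered nonprofit) → General Business Certificate not required.

Amusement Device Permit, Annual License, Trade Registration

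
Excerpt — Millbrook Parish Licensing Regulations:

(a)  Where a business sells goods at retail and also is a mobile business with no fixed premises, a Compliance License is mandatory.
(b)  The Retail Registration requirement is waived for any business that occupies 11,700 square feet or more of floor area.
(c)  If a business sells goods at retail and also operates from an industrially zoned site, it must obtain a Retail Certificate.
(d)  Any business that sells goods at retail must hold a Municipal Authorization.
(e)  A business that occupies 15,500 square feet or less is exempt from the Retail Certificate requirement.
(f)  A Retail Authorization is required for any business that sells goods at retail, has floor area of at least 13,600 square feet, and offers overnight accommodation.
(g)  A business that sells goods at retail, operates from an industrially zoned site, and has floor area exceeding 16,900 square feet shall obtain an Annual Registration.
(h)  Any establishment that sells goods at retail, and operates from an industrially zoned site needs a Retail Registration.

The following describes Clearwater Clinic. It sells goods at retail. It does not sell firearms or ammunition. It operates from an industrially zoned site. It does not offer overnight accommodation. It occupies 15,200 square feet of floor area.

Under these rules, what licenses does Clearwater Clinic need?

(a) sells goods at retail; operates from an industrially zoned site (not: is a mobile business with no fixed premises) → Compliance License not required.
(b) floor area 15,200 square feet ≥ 11,700 square feet → exempt from Retail Registration.
(c) sells goods at retail; operates from an industrially zoned site → Retail Certificate required.
(d) sells goods at retail → Municipal Authorization required.
(e) floor area 15,200 square feet ≤ 15,500 square feet → exempt from Retail Certificate.
(f) sells goods at retail; floor area 15,200 square feet ≥ 13,600 square feet; does not offer overnight accommodation → Retail Authorization not required.
(g) sells goods at retail; operates from an industrially zoned site; floor area 15,200 square feet ≤ 16,900 square feet → Annual Registration not required.
(h) sells goods at retail; operates from an industrially zoned site → Retail Registration required.

Municipal Authorization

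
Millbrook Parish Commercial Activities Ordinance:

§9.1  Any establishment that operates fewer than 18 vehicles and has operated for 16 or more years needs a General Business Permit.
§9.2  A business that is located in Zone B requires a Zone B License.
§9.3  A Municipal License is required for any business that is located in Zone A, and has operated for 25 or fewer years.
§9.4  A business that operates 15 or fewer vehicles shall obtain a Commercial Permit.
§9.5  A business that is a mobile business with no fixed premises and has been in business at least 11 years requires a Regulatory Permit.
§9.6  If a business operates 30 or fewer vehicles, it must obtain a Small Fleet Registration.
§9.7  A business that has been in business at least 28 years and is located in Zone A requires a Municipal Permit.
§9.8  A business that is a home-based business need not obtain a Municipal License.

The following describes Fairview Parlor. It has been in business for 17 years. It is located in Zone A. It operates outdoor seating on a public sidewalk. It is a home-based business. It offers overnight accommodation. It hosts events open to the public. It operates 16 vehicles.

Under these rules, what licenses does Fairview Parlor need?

§9.1 vehicles 16 < 18; years in business 17 ≥ 16 → General Business Permit required.
§9.2 is located in Zone A (not: is located in Zone B) → Zone B License not required.
§9.3 is located in Zone A; years in business 17 ≤ 25 → Municipal License required.
§9.4 vehicles 16 > 15 → Commercial Permit not required.
§9.5 is a home-based business (not: is a mobile business with no fixed premises); years in business 17 ≥ 11 → Regulatory Permit not required.
§9.6 vehicles 16 ≤ 30 → Small Fleet Registration required.
§9.7 years in business 17 < 28; is located in Zone A → Municipal Permit not required.
§9.8 is a home-based business → exempt from Municipal License.

General Business Permit, Small Fleet Registration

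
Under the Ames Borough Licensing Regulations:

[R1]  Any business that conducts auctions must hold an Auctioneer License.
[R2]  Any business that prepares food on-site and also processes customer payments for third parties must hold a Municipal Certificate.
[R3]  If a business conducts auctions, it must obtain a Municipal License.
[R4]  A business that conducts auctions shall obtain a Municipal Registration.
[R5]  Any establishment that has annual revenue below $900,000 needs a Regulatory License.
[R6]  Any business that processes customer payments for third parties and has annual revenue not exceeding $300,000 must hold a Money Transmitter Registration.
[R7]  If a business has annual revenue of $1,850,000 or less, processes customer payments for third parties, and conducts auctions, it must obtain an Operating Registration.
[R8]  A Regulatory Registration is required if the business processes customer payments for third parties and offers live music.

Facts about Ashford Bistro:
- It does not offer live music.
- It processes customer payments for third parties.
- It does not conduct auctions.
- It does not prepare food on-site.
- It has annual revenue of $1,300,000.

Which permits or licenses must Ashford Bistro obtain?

None

[R1] does not conduct auctions → Auctioneer License not required.
[R2] does not prepare food on-site; processes customer payments for third parties → Municipal Certificate not required.
[R3] does not conduct auctions → Municipal License not required.
[R4] does not conduct auctions → Municipal Registration not required.
[R5] revenue $1,300,000 ≥ $900,000 → Regulatory License not required.
[R6] processes customer payments for third parties; revenue $1,300,000 > $300,000 → Money Transmitter Registration not required.
[R7] revenue $1,300,000 ≤ $1,850,000; processes customer payments for third parties; does not conduct auctions → Operating Registration not required.
[R8] processes customer payments for third parties; does not offer live music → Regulatory Registration not required.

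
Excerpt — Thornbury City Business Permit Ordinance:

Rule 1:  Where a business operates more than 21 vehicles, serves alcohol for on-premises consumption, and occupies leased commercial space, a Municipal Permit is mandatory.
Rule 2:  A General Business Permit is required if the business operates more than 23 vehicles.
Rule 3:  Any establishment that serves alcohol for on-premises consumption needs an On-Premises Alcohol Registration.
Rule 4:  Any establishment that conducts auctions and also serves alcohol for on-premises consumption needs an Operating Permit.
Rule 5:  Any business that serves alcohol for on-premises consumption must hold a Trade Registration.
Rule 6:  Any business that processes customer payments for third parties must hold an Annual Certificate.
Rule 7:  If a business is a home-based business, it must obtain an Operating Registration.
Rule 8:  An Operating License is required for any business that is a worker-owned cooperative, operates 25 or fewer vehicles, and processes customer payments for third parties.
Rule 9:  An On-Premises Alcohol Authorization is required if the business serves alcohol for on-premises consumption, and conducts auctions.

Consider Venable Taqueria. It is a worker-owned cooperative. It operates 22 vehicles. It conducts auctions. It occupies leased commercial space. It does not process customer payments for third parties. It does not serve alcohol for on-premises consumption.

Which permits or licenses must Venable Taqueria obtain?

Rule 1: vehicles 22 > 21; does not serve alcohol for on-premises consumption; occupies leased commercial space → Municipal Permit not required.
Rule 2: vehicles 22 ≤ 23 → General Business Permit not required.
Rule 3: does not serve alcohol for on-premises consumption → On-Premises Alcohol Registration not required.
Rule 4: conducts auctions; does not serve alcohol for on-premises consumption → Operating Permit not required.
Rule 5: does not serve alcohol for on-premises consumption → Trade Registration not required.
Rule 6: does not process customer payments for third parties → Annual Certificate not required.
Rule 7: occupies leased commercial space (not: is a home-based business) → Operating Registration not required.
Rule 8: is a worker-owned cooperative; vehicles 22 ≤ 25; does not process customer payments for third parties → Operating License not required.
Rule 9: does not serve alcohol for on-premises consumption; conducts auctions → On-Premises Alcohol Authorization not required.

None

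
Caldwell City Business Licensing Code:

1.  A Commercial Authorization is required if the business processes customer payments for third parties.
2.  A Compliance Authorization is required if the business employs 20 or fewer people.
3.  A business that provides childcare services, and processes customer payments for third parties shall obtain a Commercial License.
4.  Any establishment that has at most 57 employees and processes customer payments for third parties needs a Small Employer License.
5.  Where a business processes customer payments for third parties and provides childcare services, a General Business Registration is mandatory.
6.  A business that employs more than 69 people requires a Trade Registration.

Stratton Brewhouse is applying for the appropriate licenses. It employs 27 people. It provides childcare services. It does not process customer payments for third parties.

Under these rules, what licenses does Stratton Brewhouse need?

1. does not process customer payments for third parties → Commercial Authorization not required.
2. employees 27 > 20 → Compliance Authorization not required.
3. provides childcare services; does not process customer payments for third parties → Commercial License not required.
4. employees 27 ≤ 57; does not process customer payments for third parties → Small Employer License not required.
5. does not process customer payments for third parties; provides childcare services → General Business Registration not required.
6. employees 27 ≤ 69 → Trade Registration not required.

None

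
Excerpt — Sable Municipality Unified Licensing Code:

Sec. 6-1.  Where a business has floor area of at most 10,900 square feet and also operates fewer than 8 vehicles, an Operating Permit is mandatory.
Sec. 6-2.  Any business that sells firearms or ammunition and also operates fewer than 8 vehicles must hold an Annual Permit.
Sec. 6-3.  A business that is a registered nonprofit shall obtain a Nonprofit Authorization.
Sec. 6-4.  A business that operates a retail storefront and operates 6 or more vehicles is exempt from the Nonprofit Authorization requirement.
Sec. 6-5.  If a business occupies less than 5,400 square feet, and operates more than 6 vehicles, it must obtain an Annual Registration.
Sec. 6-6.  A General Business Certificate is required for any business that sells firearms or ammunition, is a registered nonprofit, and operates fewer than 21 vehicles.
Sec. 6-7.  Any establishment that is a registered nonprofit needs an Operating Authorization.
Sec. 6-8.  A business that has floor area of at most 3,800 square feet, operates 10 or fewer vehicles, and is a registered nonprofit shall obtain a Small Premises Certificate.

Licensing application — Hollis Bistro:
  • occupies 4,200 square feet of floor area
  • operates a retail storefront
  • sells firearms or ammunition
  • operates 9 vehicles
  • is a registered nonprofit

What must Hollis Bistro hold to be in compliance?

Annual Registration, General Business Certificate, Operating Authorization

Sec. 6-1. floor area 4,200 square feet ≤ 10,900 square feet; vehicles 9 ≥ 8 → Operating Permit not required.
Sec. 6-2. sells firearms or ammunition; vehicles 9 ≥ 8 → Annual Permit not required.
Sec. 6-3. is a registered nonprofit → Nonprofit Authorization required.
Sec. 6-4. operates a retail storefront; vehicles 9 ≥ 6 → exempt from Nonprofit Authorization.
Sec. 6-5. floor area 4,200 square feet < 5,400 square feet; vehicles 9 > 6 → Annual Registration required.
Sec. 6-6. sells firearms or ammunition; is a registered nonprofit; vehicles 9 < 21 → General Business Certificate required.
Sec. 6-7. is a registered nonprofit → Operating Authorization required.
Sec. 6-8. floor area 4,200 square feet > 3,800 square feet; vehicles 9 ≤ 10; is a registered nonprofit → Small Premises Certificate not required.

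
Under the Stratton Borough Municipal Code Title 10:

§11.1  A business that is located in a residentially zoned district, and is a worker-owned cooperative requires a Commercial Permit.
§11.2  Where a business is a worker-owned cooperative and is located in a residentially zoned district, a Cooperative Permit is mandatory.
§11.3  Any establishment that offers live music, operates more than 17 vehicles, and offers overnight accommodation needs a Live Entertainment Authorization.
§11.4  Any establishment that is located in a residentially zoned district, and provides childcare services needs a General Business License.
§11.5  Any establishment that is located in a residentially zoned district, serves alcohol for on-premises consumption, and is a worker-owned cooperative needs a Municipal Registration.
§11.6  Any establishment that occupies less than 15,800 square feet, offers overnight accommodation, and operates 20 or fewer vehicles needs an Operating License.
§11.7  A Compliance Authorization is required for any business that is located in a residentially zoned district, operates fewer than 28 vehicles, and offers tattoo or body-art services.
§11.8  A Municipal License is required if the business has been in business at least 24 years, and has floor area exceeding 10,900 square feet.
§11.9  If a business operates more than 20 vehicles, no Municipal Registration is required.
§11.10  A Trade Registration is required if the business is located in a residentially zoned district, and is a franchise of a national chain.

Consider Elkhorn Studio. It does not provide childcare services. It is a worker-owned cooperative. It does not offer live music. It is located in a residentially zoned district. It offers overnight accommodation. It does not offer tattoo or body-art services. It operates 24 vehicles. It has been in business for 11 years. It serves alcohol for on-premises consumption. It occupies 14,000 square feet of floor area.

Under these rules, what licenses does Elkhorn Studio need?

Commercial Permit, Cooperative Permit

§11.1 is located in a residentially zoned district; is a worker-owned cooperative → Commercial Permit required.
§11.2 is a worker-owned cooperative; is located in a residentially zoned district → Cooperative Permit required.
§11.3 does not offer live music; vehicles 24 > 17; offers overnight accommodation → Live Entertainment Authorization not required.
§11.4 is located in a residentially zoned district; does not provide childcare services → General Business License not required.
§11.5 is located in a residentially zoned district; serves alcohol for on-premises consumption; is a worker-owned cooperative → Municipal Registration required.
§11.6 floor area 14,000 square feet < 15,800 square feet; offers overnight accommodation; vehicles 24 > 20 → Operating License not required.
§11.7 is located in a residentially zoned district; vehicles 24 < 28; does not offer tattoo or body-art services → Compliance Authorization not required.
§11.8 years in business 11 < 24; floor area 14,000 square feet > 10,900 square feet → Municipal License not required.
§11.9 vehicles 24 > 20 → exempt from Municipal Registration.
§11.10 is located in a residentially zoned district; is a worker-owned cooperative (not: is a franchise of a national chain) → Trade Registration not required.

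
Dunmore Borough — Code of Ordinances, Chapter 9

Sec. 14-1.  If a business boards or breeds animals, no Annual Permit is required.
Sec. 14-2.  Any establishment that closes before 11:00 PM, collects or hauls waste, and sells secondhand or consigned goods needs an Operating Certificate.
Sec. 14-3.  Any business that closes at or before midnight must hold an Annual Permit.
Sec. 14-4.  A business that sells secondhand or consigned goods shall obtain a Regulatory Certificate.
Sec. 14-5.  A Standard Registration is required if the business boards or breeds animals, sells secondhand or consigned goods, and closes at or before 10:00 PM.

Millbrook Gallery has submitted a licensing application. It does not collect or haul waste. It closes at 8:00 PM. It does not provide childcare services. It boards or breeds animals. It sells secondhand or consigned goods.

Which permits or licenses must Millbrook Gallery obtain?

Regulatory Certificate, Standard Registration

Sec. 14-1. boards or breeds animals → exempt from Annual Permit.
Sec. 14-2. closes 8:00 PM, at/before 11:00 PM; does not collect or haul waste; sells secondhand or consigned goods → Operating Certificate not required.
Sec. 14-3. closes 8:00 PM, at/before midnight → Annual Permit required.
Sec. 14-4. sells secondhand or consigned goods → Regulatory Certificate required.
Sec. 14-5. boards or breeds animals; sells secondhand or consigned goods; closes 8:00 PM, at/before 10:00 PM → Standard Registration required.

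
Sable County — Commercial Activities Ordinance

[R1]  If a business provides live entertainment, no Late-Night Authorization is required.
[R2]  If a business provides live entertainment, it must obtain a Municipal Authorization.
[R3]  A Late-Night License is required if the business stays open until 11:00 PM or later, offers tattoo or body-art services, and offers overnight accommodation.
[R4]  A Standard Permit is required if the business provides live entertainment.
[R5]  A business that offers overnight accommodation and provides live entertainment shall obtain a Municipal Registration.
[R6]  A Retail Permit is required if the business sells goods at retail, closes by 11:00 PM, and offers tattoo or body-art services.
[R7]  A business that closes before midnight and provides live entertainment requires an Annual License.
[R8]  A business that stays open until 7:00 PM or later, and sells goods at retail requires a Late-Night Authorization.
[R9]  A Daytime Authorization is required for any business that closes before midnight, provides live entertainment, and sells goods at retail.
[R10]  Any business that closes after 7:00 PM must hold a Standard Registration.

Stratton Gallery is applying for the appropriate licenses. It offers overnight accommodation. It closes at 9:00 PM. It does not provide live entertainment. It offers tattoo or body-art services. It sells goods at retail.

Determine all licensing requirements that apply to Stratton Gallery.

[R1] does not provide live entertainment → Late-Night Authorization exemption does not apply.
[R2] does not provide live entertainment → Municipal Authorization not required.
[R3] closes 9:00 PM, at/before 11:00 PM; offers tattoo or body-art services; offers overnight accommodation → Late-Night License not required.
[R4] does not provide live entertainment → Standard Permit not required.
[R5] offers overnight accommodation; does not provide live entertainment → Municipal Registration not required.
[R6] sells goods at retail; closes 9:00 PM, at/before 11:00 PM; offers tattoo or body-art services → Retail Permit required.
[R7] closes 9:00 PM, at/before midnight; does not provide live entertainment → Annual License not required.
[R8] closes 9:00 PM, after 7:00 PM; sells goods at retail → Late-Night Authorization required.
[R9] closes 9:00 PM, at/before midnight; does not provide live entertainment; sells goods at retail → Daytime Authorization not required.
[R10] closes 9:00 PM, after 7:00 PM → Standard Registration required.

Late-Night Authorization, Retail Permit, Standard Registration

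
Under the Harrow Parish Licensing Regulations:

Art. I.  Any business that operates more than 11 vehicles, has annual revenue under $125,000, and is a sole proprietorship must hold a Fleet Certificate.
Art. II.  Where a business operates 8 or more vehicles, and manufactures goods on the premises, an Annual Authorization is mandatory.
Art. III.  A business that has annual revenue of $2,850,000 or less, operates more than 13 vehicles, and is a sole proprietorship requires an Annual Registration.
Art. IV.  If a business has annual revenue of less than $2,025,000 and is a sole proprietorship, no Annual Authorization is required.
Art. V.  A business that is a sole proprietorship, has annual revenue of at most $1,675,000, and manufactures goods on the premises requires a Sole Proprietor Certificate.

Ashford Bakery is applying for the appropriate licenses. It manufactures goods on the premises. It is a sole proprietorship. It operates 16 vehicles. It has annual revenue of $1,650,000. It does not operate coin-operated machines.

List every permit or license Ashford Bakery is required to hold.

Annual Registration, Sole Proprietor Certificate

Art. I. vehicles 16 > 11; revenue $1,650,000 ≥ $125,000; is a sole proprietorship → Fleet Certificate not required.
Art. II. vehicles 16 ≥ 8; manufactures goods on the premises → Annual Authorization required.
Art. III. revenue $1,650,000 ≤ $2,850,000; vehicles 16 > 13; is a sole proprietorship → Annual Registration required.
Art. IV. revenue $1,650,000 < $2,025,000; is a sole proprietorship → exempt from Annual Authorization.
Art. V. is a sole proprietorship; revenue $1,650,000 ≤ $1,675,000; manufactures goods on the premises → Sole Proprietor Certificate required.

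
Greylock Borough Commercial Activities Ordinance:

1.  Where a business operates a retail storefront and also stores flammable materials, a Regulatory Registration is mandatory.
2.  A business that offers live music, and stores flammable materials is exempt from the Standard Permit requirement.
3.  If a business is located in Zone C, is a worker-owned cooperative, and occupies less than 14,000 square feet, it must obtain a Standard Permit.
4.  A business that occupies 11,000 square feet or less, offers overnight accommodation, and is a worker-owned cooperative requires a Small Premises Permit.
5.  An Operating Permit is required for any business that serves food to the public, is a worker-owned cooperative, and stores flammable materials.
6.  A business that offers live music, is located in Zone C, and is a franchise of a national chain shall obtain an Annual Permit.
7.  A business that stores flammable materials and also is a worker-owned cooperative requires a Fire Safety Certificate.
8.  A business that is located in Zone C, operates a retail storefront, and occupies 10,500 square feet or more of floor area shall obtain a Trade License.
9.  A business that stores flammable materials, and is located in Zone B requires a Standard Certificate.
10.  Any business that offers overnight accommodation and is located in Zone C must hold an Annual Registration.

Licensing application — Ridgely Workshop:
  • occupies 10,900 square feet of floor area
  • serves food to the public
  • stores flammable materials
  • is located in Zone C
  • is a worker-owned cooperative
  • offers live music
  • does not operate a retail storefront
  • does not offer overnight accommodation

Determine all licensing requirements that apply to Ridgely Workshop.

1. does not operate a retail storefront; stores flammable materials → Regulatory Registration not required.
2. offers live music; stores flammable materials → exempt from Standard Permit.
3. is located in Zone C; is a worker-owned cooperative; floor area 10,900 square feet < 14,000 square feet → Standard Permit required.
4. floor area 10,900 square feet ≤ 11,000 square feet; does not offer overnight accommodation; is a worker-owned cooperative → Small Premises Permit not required.
5. serves food to the public; is a worker-owned cooperative; stores flammable materials → Operating Permit required.
6. offers live music; is located in Zone C; is a worker-owned cooperative (not: is a franchise of a national chain) → Annual Permit not required.
7. stores flammable materials; is a worker-owned cooperative → Fire Safety Certificate required.
8. is located in Zone C; does not operate a retail storefront; floor area 10,900 square feet ≥ 10,500 square feet → Trade License not required.
9. stores flammable materials; is located in Zone C (not: is located in Zone B) → Standard Certificate not required.
10. does not offer overnight accommodation; is located in Zone C → Annual Registration not required.

Fire Safety Certificate, Operating Permit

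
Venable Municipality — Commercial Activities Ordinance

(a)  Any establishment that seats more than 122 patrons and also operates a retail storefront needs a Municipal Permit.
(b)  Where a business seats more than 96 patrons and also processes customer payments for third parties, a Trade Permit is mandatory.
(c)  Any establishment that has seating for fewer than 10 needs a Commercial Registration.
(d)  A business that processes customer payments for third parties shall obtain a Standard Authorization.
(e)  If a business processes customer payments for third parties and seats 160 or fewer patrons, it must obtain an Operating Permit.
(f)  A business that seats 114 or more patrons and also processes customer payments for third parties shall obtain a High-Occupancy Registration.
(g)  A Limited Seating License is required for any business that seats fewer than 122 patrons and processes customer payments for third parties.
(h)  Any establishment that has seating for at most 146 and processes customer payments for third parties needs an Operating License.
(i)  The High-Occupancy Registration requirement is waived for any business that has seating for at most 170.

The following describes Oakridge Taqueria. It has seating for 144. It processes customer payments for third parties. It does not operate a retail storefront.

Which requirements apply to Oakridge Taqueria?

Operating License, Operating Permit, Standard Authorization, Trade Permit

(a) seating 144 > 122; does not operate a retail storefront → Municipal Permit not required.
(b) seating 144 > 96; processes customer payments for third parties → Trade Permit required.
(c) seating 144 ≥ 10 → Commercial Registration not required.
(d) processes customer payments for third parties → Standard Authorization required.
(e) processes customer payments for third parties; seating 144 ≤ 160 → Operating Permit required.
(f) seating 144 ≥ 114; processes customer payments for third parties → High-Occupancy Registration required.
(g) seating 144 ≥ 122; processes customer payments for third parties → Limited Seating License not required.
(h) seating 144 ≤ 146; processes customer payments for third parties → Operating License required.
(i) seating 144 ≤ 170 → exempt from High-Occupancy Registration.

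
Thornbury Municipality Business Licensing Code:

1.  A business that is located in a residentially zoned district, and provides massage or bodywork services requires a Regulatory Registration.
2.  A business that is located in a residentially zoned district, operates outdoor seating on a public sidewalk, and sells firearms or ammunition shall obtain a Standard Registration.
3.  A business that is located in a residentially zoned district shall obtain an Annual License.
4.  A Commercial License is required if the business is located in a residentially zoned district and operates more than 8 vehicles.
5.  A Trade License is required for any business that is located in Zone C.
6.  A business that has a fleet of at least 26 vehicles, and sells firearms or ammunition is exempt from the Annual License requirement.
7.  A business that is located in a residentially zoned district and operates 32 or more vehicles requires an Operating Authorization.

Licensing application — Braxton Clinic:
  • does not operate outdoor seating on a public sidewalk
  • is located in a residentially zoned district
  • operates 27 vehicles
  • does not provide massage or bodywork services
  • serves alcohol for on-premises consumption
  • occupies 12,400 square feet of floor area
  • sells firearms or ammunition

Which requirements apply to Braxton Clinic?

Commercial License

1. is located in a residentially zoned district; does not provide massage or bodywork services → Regulatory Registration not required.
2. is located in a residentially zoned district; does not operate outdoor seating on a public sidewalk; sells firearms or ammunition → Standard Registration not required.
3. is located in a residentially zoned district → Annual License required.
4. is located in a residentially zoned district; vehicles 27 > 8 → Commercial License required.
5. is located in a residentially zoned district (not: is located in Zone C) → Trade License not required.
6. vehicles 27 ≥ 26; sells firearms or ammunition → exempt from Annual License.
7. is located in a residentially zoned district; vehicles 27 < 32 → Operating Authorization not required.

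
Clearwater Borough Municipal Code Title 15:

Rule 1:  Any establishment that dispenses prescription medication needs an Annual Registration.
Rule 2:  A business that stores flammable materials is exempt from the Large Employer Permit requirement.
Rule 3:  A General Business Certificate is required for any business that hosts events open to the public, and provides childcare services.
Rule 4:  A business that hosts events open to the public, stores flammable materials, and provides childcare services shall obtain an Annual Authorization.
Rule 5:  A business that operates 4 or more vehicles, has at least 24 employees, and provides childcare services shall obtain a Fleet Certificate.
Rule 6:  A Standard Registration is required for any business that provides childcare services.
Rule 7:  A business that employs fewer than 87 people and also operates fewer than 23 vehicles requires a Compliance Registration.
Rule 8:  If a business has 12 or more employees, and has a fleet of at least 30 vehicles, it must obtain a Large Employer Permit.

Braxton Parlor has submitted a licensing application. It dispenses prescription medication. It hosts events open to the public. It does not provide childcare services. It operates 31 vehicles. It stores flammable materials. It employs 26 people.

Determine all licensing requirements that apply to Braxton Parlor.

Annual Registration

Rule 1: dispenses prescription medication → Annual Registration required.
Rule 2: stores flammable materials → exempt from Large Employer Permit.
Rule 3: hosts events open to the public; does not provide childcare services → General Business Certificate not required.
Rule 4: hosts events open to the public; stores flammable materials; does not provide childcare services → Annual Authorization not required.
Rule 5: vehicles 31 ≥ 4; employees 26 ≥ 24; does not provide childcare services → Fleet Certificate not required.
Rule 6: does not provide childcare services → Standard Registration not required.
Rule 7: employees 26 < 87; vehicles 31 ≥ 23 → Compliance Registration not required.
Rule 8: employees 26 ≥ 12; vehicles 31 ≥ 30 → Large Employer Permit required.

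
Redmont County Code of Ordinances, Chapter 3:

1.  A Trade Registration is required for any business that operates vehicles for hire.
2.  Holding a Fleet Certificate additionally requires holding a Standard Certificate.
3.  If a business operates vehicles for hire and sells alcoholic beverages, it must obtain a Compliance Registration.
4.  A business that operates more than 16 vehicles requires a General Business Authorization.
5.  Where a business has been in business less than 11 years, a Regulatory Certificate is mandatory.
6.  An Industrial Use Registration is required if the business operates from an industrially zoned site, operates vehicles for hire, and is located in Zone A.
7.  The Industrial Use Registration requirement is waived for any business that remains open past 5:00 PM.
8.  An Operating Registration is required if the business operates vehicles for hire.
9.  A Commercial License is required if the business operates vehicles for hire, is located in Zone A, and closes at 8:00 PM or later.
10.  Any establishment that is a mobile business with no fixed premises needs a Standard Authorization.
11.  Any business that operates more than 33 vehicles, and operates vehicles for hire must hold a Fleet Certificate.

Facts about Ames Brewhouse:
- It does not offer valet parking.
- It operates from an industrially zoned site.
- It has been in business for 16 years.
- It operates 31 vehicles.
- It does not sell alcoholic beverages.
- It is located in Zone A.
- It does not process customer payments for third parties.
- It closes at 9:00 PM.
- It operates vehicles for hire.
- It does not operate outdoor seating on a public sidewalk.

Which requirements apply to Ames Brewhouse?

Commercial License, General Business Authorization, Operating Registration, Trade Registration

1. operates vehicles for hire → Trade Registration required.
2. Fleet Certificate is not required → no effect.
3. operates vehicles for hire; does not sell alcoholic beverages → Compliance Registration not required.
4. vehicles 31 > 16 → General Business Authorization required.
5. years in business 16 ≥ 11 → Regulatory Certificate not required.
6. operates from an industrially zoned site; operates vehicles for hire; is located in Zone A → Industrial Use Registration required.
7. closes 9:00 PM, after 5:00 PM → exempt from Industrial Use Registration.
8. operates vehicles for hire → Operating Registration required.
9. operates vehicles for hire; is located in Zone A; closes 9:00 PM, after 8:00 PM → Commercial License required.
10. operates from an industrially zoned site (not: is a mobile business with no fixed premises) → Standard Authorization not required.
11. vehicles 31 ≤ 33; operates vehicles for hire → Fleet Certificate not required.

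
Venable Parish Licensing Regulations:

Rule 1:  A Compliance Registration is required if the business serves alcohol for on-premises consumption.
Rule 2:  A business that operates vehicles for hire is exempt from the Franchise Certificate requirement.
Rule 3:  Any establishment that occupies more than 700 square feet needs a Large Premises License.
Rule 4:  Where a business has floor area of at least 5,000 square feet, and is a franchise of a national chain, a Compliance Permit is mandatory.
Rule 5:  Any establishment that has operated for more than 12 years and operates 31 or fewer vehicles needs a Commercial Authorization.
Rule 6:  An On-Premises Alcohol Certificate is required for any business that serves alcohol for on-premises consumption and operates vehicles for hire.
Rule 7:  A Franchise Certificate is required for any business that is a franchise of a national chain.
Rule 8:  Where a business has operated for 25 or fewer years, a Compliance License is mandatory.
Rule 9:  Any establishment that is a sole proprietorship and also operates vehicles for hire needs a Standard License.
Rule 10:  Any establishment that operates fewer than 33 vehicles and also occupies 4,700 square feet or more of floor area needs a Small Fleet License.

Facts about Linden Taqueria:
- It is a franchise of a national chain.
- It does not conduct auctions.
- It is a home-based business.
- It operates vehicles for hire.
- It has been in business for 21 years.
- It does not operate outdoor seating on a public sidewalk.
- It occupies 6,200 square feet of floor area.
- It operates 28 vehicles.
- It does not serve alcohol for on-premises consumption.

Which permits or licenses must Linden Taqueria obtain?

Rule 1: does not serve alcohol for on-premises consumption → Compliance Registration not required.
Rule 2: operates vehicles for hire → exempt from Franchise Certificate.
Rule 3: floor area 6,200 square feet > 700 square feet → Large Premises License required.
Rule 4: floor area 6,200 square feet ≥ 5,000 square feet; is a franchise of a national chain → Compliance Permit required.
Rule 5: years in business 21 > 12; vehicles 28 ≤ 31 → Commercial Authorization required.
Rule 6: does not serve alcohol for on-premises consumption; operates vehicles for hire → On-Premises Alcohol Certificate not required.
Rule 7: is a franchise of a national chain → Franchise Certificate required.
Rule 8: years in business 21 ≤ 25 → Compliance License required.
Rule 9: is a franchise of a national chain (not: is a sole proprietorship); operates vehicles for hire → Standard License not required.
Rule 10: vehicles 28 < 33; floor area 6,200 square feet ≥ 4,700 square feet → Small Fleet License required.

Commercial Authorization, Compliance License, Compliance Permit, Large Premises License, Small Fleet License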